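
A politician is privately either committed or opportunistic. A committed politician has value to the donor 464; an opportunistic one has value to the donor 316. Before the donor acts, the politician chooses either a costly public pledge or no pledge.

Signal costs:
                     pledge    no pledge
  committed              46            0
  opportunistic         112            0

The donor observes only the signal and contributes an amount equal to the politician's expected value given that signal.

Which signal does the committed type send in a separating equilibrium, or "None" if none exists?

None

Try committed → pledge, opportunistic → no pledge:
  If types separate, pledge earns payment 464 and no pledge earns 316.
  Committed: pledge gives 464 − 46 = 418; no pledge gives 316 − 0 = 316. No deviation. ✓
  Opportunistic: no pledge gives 316 − 0 = 316; pledge gives 464 − 112 = 352. Would deviate. ✗
Try committed → no pledge, opportunistic → pledge:
  If types separate, no pledge earns payment 464 and pledge earns 316.
  Committed: no pledge gives 464 − 0 = 464; pledge gives 316 − 46 = 270. No deviation. ✓
  Opportunistic: pledge gives 316 − 112 = 204; no pledge gives 464 − 0 = 464. Would deviate. ✗
Neither assignment is incentive-compatible.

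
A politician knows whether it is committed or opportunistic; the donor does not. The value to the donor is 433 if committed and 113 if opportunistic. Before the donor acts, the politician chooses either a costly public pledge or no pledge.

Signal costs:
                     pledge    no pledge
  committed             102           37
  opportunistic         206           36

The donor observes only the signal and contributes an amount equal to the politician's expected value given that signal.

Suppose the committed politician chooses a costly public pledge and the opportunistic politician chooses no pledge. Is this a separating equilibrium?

No

Under separation the donor infers type exactly: pledge → committed (pays 433), no pledge → opportunistic (pays 113).
Committed: pledge gives 433 − 102 = 331; no pledge gives 113 − 37 = 76. No deviation. ✓
Opportunistic: no pledge gives 113 − 36 = 77; pledge gives 433 − 206 = 227. Would deviate. ✗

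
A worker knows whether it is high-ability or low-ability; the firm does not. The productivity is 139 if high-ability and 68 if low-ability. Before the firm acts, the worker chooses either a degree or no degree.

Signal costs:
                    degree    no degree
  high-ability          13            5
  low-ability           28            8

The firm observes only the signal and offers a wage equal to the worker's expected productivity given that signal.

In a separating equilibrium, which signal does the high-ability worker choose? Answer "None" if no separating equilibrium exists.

Try high-ability → degree, low-ability → no degree:
  Under separation the firm infers type exactly: degree → high-ability (pays 139), no degree → low-ability (pays 68).
  High-ability: degree gives 139 − 13 = 126; no degree gives 68 − 5 = 63. No deviation. ✓
  Low-ability: no degree gives 68 − 8 = 60; degree gives 139 − 28 = 111. Would deviate. ✗
Try high-ability → no degree, low-ability → degree:
  Under separation the firm infers type exactly: no degree → high-ability (pays 139), degree → low-ability (pays 68).
  High-ability: no degree gives 139 − 5 = 134; degree gives 68 − 13 = 55. No deviation. ✓
  Low-ability: degree gives 68 − 28 = 40; no degree gives 139 − 8 = 131. Would deviate. ✗
Neither assignment is incentive-compatible.

None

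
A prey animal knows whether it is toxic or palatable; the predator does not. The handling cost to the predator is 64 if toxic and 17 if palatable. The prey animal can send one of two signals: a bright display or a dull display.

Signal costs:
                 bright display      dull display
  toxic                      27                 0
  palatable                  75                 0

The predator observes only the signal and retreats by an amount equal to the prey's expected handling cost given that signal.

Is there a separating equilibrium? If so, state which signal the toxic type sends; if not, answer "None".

bright display

Try toxic → bright display, palatable → dull display:
  If types separate, bright display earns payment 64 and dull display earns 17.
  Toxic: bright display gives 64 − 27 = 37; dull display gives 17 − 0 = 17. No deviation. ✓
  Palatable: dull display gives 17 − 0 = 17; bright display gives 64 − 75 = -11. No deviation. ✓
Both hold — the toxic type sends bright display.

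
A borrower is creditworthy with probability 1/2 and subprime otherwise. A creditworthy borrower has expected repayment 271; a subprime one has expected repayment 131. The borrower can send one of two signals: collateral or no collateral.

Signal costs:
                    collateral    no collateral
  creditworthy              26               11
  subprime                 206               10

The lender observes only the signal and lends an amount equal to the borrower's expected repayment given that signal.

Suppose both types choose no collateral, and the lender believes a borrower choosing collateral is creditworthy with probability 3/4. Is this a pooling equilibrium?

At the pooled signal (no collateral) the lender holds the prior 1/2 and pays 1/2·271 + 1/2·131 = 201. Off-path (collateral) belief 3/4 gives 3/4·271 + 1/4·131 = 236.
Creditworthy: no collateral gives 201 − 11 = 190; collateral gives 236 − 26 = 210. Deviates. ✗
Subprime: no collateral gives 201 − 10 = 191; collateral gives 236 − 206 = 30. Stays. ✓

No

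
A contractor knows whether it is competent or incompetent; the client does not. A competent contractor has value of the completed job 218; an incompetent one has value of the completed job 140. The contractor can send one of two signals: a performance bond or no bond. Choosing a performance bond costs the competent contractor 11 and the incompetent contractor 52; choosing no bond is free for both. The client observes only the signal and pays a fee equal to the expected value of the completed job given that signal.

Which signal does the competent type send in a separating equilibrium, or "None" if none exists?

Try competent → bond, incompetent → no bond:
  If types separate, bond earns payment 218 and no bond earns 140.
  Competent: bond gives 218 − 11 = 207; no bond gives 140 − 0 = 140. No deviation. ✓
  Incompetent: no bond gives 140 − 0 = 140; bond gives 218 − 52 = 166. Would deviate. ✗
Try competent → no bond, incompetent → bond:
  If types separate, no bond earns payment 218 and bond earns 140.
  Competent: no bond gives 218 − 0 = 218; bond gives 140 − 11 = 129. No deviation. ✓
  Incompetent: bond gives 140 − 52 = 88; no bond gives 218 − 0 = 218. Would deviate. ✗
Neither assignment is incentive-compatible.

None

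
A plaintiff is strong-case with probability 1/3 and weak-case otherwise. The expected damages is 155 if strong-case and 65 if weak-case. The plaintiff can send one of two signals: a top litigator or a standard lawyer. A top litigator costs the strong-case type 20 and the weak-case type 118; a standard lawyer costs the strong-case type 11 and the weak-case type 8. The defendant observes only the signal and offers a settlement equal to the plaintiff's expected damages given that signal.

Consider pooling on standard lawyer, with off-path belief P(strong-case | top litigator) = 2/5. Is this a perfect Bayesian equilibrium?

On the equilibrium path (standard lawyer) the defendant holds the prior 1/3 and pays 1/3·155 + 2/3·65 = 95. Off-path (top litigator) belief 2/5 gives 2/5·155 + 3/5·65 = 101.
Strong-case: standard lawyer gives 95 − 11 = 84; top litigator gives 101 − 20 = 81. Stays. ✓
Weak-case: standard lawyer gives 95 − 8 = 87; top litigator gives 101 − 118 = -17. Stays. ✓
Beliefs are Bayes-consistent on-path and both types best-respond.

Yes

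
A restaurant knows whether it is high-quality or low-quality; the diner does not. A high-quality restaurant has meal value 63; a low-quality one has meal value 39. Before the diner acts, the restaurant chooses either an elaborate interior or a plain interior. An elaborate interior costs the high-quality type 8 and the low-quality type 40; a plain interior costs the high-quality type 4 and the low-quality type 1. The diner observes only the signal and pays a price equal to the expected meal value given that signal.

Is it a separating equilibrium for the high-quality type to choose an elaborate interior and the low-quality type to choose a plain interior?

If types separate, elaborate interior earns payment 63 and plain interior earns 39.
High-quality: elaborate interior gives 63 − 8 = 55; plain interior gives 39 − 4 = 35. No deviation. ✓
Low-quality: plain interior gives 39 − 1 = 38; elaborate interior gives 63 − 40 = 23. No deviation. ✓
Neither type gains from mimicking the other.

Yes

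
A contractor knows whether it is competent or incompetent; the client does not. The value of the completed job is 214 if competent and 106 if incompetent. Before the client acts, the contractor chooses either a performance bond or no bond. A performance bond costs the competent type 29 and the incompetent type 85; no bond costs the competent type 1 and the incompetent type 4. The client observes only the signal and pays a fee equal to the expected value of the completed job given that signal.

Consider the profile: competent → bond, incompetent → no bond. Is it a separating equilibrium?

If types separate, bond earns payment 214 and no bond earns 106.
Competent: bond gives 214 − 29 = 185; no bond gives 106 − 1 = 105. No deviation. ✓
Incompetent: no bond gives 106 − 4 = 102; bond gives 214 − 85 = 129. Would deviate. ✗

No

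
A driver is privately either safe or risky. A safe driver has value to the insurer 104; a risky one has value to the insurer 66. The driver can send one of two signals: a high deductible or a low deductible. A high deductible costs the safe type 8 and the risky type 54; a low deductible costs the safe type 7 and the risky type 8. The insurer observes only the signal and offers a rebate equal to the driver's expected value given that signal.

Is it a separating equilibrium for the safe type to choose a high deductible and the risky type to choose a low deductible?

If types separate, high deductible earns payment 104 and low deductible earns 66.
Safe: high deductible gives 104 − 8 = 96; low deductible gives 66 − 7 = 59. No deviation. ✓
Risky: low deductible gives 66 − 8 = 58; high deductible gives 104 − 54 = 50. No deviation. ✓
Both incentive constraints hold.

Yes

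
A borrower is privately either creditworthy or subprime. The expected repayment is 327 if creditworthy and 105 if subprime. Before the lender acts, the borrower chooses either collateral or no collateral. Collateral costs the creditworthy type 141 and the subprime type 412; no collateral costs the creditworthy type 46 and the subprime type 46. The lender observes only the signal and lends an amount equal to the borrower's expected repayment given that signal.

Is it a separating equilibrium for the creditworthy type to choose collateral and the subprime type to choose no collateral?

If types separate, collateral earns payment 327 and no collateral earns 105.
Creditworthy: collateral gives 327 − 141 = 186; no collateral gives 105 − 46 = 59. No deviation. ✓
Subprime: no collateral gives 105 − 46 = 59; collateral gives 327 − 412 = -85. No deviation. ✓
Both incentive constraints hold.

Yes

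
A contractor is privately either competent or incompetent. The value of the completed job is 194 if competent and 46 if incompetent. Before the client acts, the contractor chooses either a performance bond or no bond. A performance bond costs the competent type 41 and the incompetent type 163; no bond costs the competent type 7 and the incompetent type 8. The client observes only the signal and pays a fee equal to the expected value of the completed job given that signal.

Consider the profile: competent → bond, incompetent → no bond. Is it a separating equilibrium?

Yes

If types separate, bond earns payment 194 and no bond earns 46.
Competent: bond gives 194 − 41 = 153; no bond gives 46 − 7 = 39. No deviation. ✓
Incompetent: no bond gives 46 − 8 = 38; bond gives 194 − 163 = 31. No deviation. ✓
Both incentive constraints hold.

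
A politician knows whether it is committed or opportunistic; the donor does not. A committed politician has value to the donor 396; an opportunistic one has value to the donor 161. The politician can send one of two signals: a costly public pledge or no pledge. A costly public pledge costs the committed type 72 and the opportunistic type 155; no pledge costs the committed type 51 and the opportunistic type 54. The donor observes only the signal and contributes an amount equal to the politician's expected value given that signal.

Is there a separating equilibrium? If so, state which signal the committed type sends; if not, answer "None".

None

Try committed → pledge, opportunistic → no pledge:
  Under separation the donor infers type exactly: pledge → committed (pays 396), no pledge → opportunistic (pays 161).
  Committed: pledge gives 396 − 72 = 324; no pledge gives 161 − 51 = 110. No deviation. ✓
  Opportunistic: no pledge gives 161 − 54 = 107; pledge gives 396 − 155 = 241. Would deviate. ✗
Try committed → no pledge, opportunistic → pledge:
  Under separation the donor infers type exactly: no pledge → committed (pays 396), pledge → opportunistic (pays 161).
  Committed: no pledge gives 396 − 51 = 345; pledge gives 161 − 72 = 89. No deviation. ✓
  Opportunistic: pledge gives 161 − 155 = 6; no pledge gives 396 − 54 = 342. Would deviate. ✗
Neither assignment is incentive-compatible.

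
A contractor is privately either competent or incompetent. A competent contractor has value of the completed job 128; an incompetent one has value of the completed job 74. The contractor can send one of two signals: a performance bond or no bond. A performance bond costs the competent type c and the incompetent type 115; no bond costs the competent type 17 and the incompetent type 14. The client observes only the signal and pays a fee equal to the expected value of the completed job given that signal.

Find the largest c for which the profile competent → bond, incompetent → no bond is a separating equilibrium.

71

Under separation: bond → competent (pays 128); no bond → incompetent (pays 74).
Incompetent: 74 − 14 = 60 ≥ 128 − 115 = 13. Holds regardless of c. ✓
Competent: 128 − c ≥ 74 − 17, so c ≤ 128 − 57 = 71.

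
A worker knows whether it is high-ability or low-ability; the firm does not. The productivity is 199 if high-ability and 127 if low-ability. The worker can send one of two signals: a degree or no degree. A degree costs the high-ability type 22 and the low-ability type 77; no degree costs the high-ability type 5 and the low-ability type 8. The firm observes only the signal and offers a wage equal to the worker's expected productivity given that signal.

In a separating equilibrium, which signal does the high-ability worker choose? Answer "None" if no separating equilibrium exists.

None

Try high-ability → degree, low-ability → no degree:
  If types separate, degree earns payment 199 and no degree earns 127.
  High-ability: degree gives 199 − 22 = 177; no degree gives 127 − 5 = 122. No deviation. ✓
  Low-ability: no degree gives 127 − 8 = 119; degree gives 199 − 77 = 122. Would deviate. ✗
Try high-ability → no degree, low-ability → degree:
  If types separate, no degree earns payment 199 and degree earns 127.
  High-ability: no degree gives 199 − 5 = 194; degree gives 127 − 22 = 105. No deviation. ✓
  Low-ability: degree gives 127 − 77 = 50; no degree gives 199 − 8 = 191. Would deviate. ✗
Neither assignment is incentive-compatible.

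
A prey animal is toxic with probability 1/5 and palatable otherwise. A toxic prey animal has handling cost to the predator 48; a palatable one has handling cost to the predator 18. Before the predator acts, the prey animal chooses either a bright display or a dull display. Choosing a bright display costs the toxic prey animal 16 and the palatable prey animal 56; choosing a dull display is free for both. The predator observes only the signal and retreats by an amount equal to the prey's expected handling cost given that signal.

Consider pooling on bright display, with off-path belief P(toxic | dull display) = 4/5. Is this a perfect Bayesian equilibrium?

On the equilibrium path (bright display) the predator holds the prior 1/5 and pays 1/5·48 + 4/5·18 = 24. Off-path (dull display) belief 4/5 gives 4/5·48 + 1/5·18 = 42.
Toxic: bright display gives 24 − 16 = 8; dull display gives 42 − 0 = 42. Deviates. ✗
Palatable: bright display gives 24 − 56 = -32; dull display gives 42 − 0 = 42. Deviates. ✗

No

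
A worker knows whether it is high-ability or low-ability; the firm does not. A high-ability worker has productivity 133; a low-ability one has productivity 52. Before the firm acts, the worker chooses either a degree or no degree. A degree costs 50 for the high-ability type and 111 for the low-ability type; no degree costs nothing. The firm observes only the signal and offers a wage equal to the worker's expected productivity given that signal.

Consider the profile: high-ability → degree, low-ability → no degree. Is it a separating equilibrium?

If types separate, degree earns payment 133 and no degree earns 52.
High-ability: degree gives 133 − 50 = 83; no degree gives 52 − 0 = 52. No deviation. ✓
Low-ability: no degree gives 52 − 0 = 52; degree gives 133 − 111 = 22. No deviation. ✓
Neither type gains from mimicking the other.

Yes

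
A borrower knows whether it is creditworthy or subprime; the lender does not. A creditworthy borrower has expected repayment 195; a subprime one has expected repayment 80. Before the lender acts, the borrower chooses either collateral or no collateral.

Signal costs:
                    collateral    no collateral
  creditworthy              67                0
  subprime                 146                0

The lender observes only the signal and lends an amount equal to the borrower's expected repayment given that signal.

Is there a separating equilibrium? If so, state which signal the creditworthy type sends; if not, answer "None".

Try creditworthy → collateral, subprime → no collateral:
  If types separate, collateral earns payment 195 and no collateral earns 80.
  Creditworthy: collateral gives 195 − 67 = 128; no collateral gives 80 − 0 = 80. No deviation. ✓
  Subprime: no collateral gives 80 − 0 = 80; collateral gives 195 − 146 = 49. No deviation. ✓
Both hold — the creditworthy type sends collateral.

collateral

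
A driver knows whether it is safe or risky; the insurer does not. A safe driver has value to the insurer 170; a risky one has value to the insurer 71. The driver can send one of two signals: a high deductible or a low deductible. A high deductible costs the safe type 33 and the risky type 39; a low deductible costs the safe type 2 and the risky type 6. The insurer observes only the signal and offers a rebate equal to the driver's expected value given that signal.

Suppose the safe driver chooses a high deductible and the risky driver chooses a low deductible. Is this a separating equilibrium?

If types separate, high deductible earns payment 170 and low deductible earns 71.
Safe: high deductible gives 170 − 33 = 137; low deductible gives 71 − 2 = 69. No deviation. ✓
Risky: low deductible gives 71 − 6 = 65; high deductible gives 170 − 39 = 131. Would deviate. ✗

No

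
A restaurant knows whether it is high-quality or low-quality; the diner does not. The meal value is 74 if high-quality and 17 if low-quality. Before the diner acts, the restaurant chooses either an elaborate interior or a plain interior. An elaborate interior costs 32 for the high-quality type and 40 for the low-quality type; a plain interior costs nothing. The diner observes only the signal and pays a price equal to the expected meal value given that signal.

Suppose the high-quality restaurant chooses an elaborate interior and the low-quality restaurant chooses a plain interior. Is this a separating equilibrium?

No

If types separate, elaborate interior earns payment 74 and plain interior earns 17.
High-quality: elaborate interior gives 74 − 32 = 42; plain interior gives 17 − 0 = 17. No deviation. ✓
Low-quality: plain interior gives 17 − 0 = 17; elaborate interior gives 74 − 40 = 34. Would deviate. ✗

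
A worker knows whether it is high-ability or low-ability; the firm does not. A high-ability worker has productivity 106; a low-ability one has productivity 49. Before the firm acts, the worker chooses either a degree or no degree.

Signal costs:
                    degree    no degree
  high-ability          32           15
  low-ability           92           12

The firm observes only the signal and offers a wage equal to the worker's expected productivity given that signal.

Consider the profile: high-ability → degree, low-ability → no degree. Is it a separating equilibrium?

Yes

If types separate, degree earns payment 106 and no degree earns 49.
High-ability: degree gives 106 − 32 = 74; no degree gives 49 − 15 = 34. No deviation. ✓
Low-ability: no degree gives 49 − 12 = 37; degree gives 106 − 92 = 14. No deviation. ✓
Neither type gains from mimicking the other.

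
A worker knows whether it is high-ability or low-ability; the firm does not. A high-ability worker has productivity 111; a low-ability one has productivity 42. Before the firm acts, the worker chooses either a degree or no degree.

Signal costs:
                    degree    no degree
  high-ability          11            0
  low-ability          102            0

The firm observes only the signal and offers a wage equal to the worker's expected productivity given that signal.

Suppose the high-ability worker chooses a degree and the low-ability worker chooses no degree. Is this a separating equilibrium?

Under separation the firm infers type exactly: degree → high-ability (pays 111), no degree → low-ability (pays 42).
High-ability: degree gives 111 − 11 = 100; no degree gives 42 − 0 = 42. No deviation. ✓
Low-ability: no degree gives 42 − 0 = 42; degree gives 111 − 102 = 9. No deviation. ✓
Neither type gains from mimicking the other.

Yes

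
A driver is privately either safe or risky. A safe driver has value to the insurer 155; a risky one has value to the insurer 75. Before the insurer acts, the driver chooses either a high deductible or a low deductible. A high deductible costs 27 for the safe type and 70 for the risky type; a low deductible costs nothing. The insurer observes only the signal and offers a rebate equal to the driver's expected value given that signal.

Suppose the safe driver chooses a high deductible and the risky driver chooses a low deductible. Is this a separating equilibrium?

Under separation the insurer infers type exactly: high deductible → safe (pays 155), low deductible → risky (pays 75).
Safe: high deductible gives 155 − 27 = 128; low deductible gives 75 − 0 = 75. No deviation. ✓
Risky: low deductible gives 75 − 0 = 75; high deductible gives 155 − 70 = 85. Would deviate. ✗

No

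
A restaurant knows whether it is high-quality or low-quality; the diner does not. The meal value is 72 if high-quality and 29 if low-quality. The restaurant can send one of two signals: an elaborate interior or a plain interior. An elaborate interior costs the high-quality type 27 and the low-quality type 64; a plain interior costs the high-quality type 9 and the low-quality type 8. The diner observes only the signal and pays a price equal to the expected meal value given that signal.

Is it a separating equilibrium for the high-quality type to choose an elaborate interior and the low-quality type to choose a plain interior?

Under separation the diner infers type exactly: elaborate interior → high-quality (pays 72), plain interior → low-quality (pays 29).
High-quality: elaborate interior gives 72 − 27 = 45; plain interior gives 29 − 9 = 20. No deviation. ✓
Low-quality: plain interior gives 29 − 8 = 21; elaborate interior gives 72 − 64 = 8. No deviation. ✓
Neither type gains from mimicking the other.

Yes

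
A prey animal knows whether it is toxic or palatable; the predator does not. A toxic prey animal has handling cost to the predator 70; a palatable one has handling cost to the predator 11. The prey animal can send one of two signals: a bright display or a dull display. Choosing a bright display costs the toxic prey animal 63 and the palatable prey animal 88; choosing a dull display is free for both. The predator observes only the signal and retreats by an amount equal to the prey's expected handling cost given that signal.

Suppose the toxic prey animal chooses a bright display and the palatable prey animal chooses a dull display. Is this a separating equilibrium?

No

Under separation the predator infers type exactly: bright display → toxic (pays 70), dull display → palatable (pays 11).
Toxic: bright display gives 70 − 63 = 7; dull display gives 11 − 0 = 11. Would deviate. ✗
Palatable: dull display gives 11 − 0 = 11; bright display gives 70 − 88 = -18. No deviation. ✓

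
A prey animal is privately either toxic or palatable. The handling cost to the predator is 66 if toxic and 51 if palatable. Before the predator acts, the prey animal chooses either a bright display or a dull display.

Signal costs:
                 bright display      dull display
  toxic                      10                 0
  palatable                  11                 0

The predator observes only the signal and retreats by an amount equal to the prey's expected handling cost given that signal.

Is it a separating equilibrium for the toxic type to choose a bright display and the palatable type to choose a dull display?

No

Under separation the predator infers type exactly: bright display → toxic (pays 66), dull display → palatable (pays 51).
Toxic: bright display gives 66 − 10 = 56; dull display gives 51 − 0 = 51. No deviation. ✓
Palatable: dull display gives 51 − 0 = 51; bright display gives 66 − 11 = 55. Would deviate. ✗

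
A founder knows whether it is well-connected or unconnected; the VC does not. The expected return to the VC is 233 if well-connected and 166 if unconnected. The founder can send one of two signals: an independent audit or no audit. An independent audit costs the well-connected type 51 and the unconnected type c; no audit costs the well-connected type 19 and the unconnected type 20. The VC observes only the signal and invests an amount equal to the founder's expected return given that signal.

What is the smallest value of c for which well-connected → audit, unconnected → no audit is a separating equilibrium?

Under separation: audit → well-connected (pays 233); no audit → unconnected (pays 166).
Well-connected: 233 − 51 = 182 ≥ 166 − 19 = 147. Holds regardless of c. ✓
Unconnected: 166 − 20 ≥ 233 − c, so c ≥ 233 − 146 = 87.

87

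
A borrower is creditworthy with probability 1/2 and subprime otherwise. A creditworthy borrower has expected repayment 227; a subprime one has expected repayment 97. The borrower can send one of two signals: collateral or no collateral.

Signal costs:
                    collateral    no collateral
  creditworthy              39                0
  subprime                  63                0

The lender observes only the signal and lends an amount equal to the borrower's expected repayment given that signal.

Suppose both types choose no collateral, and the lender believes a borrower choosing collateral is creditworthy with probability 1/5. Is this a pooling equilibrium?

Yes

On the equilibrium path (no collateral) the lender holds the prior 1/2 and pays 1/2·227 + 1/2·97 = 162. Off-path (collateral) belief 1/5 gives 1/5·227 + 4/5·97 = 123.
Creditworthy: no collateral gives 162 − 0 = 162; collateral gives 123 − 39 = 84. Stays. ✓
Subprime: no collateral gives 162 − 0 = 162; collateral gives 123 − 63 = 60. Stays. ✓
Beliefs are Bayes-consistent on-path and both types best-respond.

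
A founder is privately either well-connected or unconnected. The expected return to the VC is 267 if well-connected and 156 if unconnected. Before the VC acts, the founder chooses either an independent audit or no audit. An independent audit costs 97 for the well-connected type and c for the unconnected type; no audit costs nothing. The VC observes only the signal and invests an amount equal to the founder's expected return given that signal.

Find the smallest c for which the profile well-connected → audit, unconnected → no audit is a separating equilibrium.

Under separation: audit → well-connected (pays 267); no audit → unconnected (pays 156).
Well-connected: 267 − 97 = 170 ≥ 156 − 0 = 156. Holds regardless of c. ✓
Unconnected: 156 − 0 ≥ 267 − c, so c ≥ 267 − 156 = 111.

111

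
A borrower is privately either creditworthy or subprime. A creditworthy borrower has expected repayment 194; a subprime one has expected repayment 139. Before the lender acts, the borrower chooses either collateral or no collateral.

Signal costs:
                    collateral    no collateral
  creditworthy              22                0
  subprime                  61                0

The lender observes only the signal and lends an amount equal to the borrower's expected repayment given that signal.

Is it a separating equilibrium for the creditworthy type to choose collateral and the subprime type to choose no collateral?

If types separate, collateral earns payment 194 and no collateral earns 139.
Creditworthy: collateral gives 194 − 22 = 172; no collateral gives 139 − 0 = 139. No deviation. ✓
Subprime: no collateral gives 139 − 0 = 139; collateral gives 194 − 61 = 133. No deviation. ✓
Neither type gains from mimicking the other.

Yes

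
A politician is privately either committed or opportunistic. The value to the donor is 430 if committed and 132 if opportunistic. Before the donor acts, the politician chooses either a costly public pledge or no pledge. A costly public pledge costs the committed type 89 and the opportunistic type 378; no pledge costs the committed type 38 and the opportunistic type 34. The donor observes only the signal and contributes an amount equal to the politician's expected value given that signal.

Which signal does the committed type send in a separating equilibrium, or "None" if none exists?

pledge

Try committed → pledge, opportunistic → no pledge:
  If types separate, pledge earns payment 430 and no pledge earns 132.
  Committed: pledge gives 430 − 89 = 341; no pledge gives 132 − 38 = 94. No deviation. ✓
  Opportunistic: no pledge gives 132 − 34 = 98; pledge gives 430 − 378 = 52. No deviation. ✓
Both hold — the committed type sends pledge.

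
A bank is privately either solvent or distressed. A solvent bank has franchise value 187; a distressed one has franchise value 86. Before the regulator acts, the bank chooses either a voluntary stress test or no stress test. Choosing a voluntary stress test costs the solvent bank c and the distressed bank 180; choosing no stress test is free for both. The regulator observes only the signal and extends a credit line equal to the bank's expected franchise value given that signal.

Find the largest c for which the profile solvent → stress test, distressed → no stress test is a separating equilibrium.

101

Under separation: stress test → solvent (pays 187); no stress test → distressed (pays 86).
Distressed: 86 − 0 = 86 ≥ 187 − 180 = 7. Holds regardless of c. ✓
Solvent: 187 − c ≥ 86 − 0, so c ≤ 187 − 86 = 101.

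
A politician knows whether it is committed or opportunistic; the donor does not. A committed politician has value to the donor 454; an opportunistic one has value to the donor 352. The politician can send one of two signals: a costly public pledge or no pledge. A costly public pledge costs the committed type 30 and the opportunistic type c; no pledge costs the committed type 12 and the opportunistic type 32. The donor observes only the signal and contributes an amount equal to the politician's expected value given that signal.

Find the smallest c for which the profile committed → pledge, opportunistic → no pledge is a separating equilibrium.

Under separation: pledge → committed (pays 454); no pledge → opportunistic (pays 352).
Committed: 454 − 30 = 424 ≥ 352 − 12 = 340. Holds regardless of c. ✓
Opportunistic: 352 − 32 ≥ 454 − c, so c ≥ 454 − 320 = 134.

134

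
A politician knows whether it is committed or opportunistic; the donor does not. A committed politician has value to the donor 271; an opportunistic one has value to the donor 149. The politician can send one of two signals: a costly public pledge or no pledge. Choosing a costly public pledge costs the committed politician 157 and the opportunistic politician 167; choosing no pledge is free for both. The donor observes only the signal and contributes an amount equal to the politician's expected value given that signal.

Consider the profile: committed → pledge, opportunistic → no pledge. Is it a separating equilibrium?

No

If types separate, pledge earns payment 271 and no pledge earns 149.
Committed: pledge gives 271 − 157 = 114; no pledge gives 149 − 0 = 149. Would deviate. ✗
Opportunistic: no pledge gives 149 − 0 = 149; pledge gives 271 − 167 = 104. No deviation. ✓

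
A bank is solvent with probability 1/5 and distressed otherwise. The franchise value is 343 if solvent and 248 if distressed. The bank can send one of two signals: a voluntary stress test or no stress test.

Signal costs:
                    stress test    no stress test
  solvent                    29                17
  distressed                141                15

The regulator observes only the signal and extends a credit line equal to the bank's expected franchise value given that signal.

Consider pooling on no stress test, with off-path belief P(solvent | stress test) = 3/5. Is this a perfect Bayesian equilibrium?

No

On the equilibrium path (no stress test) the regulator holds the prior 1/5 and pays 1/5·343 + 4/5·248 = 267. Off-path (stress test) belief 3/5 gives 3/5·343 + 2/5·248 = 305.
Solvent: no stress test gives 267 − 17 = 250; stress test gives 305 − 29 = 276. Deviates. ✗
Distressed: no stress test gives 267 − 15 = 252; stress test gives 305 − 141 = 164. Stays. ✓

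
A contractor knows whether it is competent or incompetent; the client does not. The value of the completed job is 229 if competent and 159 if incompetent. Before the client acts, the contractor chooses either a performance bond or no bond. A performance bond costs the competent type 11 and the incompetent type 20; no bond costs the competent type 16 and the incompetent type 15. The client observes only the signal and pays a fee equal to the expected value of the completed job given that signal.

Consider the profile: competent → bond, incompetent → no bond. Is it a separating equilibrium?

Under separation the client infers type exactly: bond → competent (pays 229), no bond → incompetent (pays 159).
Competent: bond gives 229 − 11 = 218; no bond gives 159 − 16 = 143. No deviation. ✓
Incompetent: no bond gives 159 − 15 = 144; bond gives 229 − 20 = 209. Would deviate. ✗

No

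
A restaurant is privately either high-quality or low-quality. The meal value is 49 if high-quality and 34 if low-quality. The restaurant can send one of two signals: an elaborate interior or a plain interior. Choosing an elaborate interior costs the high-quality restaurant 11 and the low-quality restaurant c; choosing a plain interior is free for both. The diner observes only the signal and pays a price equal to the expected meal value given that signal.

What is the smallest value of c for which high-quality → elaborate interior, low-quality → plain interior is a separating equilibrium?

15

Under separation: elaborate interior → high-quality (pays 49); plain interior → low-quality (pays 34).
High-quality: 49 − 11 = 38 ≥ 34 − 0 = 34. Holds regardless of c. ✓
Low-quality: 34 − 0 ≥ 49 − c, so c ≥ 49 − 34 = 15.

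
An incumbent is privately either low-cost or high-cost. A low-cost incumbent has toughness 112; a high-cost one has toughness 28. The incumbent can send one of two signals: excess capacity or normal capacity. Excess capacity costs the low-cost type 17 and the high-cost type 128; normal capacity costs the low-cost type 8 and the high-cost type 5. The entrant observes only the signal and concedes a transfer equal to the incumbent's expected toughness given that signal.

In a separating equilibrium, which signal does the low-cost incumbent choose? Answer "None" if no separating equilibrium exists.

excess capacity

Try low-cost → excess capacity, high-cost → normal capacity:
  If types separate, excess capacity earns payment 112 and normal capacity earns 28.
  Low-cost: excess capacity gives 112 − 17 = 95; normal capacity gives 28 − 8 = 20. No deviation. ✓
  High-cost: normal capacity gives 28 − 5 = 23; excess capacity gives 112 − 128 = -16. No deviation. ✓
Both hold — the low-cost type sends excess capacity.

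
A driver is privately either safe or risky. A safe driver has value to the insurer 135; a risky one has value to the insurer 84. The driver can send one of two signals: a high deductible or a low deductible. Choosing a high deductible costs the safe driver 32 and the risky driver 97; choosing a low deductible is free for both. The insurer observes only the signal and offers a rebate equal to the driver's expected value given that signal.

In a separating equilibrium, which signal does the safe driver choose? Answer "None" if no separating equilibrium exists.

Try safe → high deductible, risky → low deductible:
  If types separate, high deductible earns payment 135 and low deductible earns 84.
  Safe: high deductible gives 135 − 32 = 103; low deductible gives 84 − 0 = 84. No deviation. ✓
  Risky: low deductible gives 84 − 0 = 84; high deductible gives 135 − 97 = 38. No deviation. ✓
Both hold — the safe type sends high deductible.

high deductible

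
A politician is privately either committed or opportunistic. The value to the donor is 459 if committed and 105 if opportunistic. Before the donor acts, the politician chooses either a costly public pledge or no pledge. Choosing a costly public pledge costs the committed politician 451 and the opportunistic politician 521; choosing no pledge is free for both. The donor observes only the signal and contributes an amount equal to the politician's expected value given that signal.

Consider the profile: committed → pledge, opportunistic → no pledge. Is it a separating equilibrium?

No

If types separate, pledge earns payment 459 and no pledge earns 105.
Committed: pledge gives 459 − 451 = 8; no pledge gives 105 − 0 = 105. Would deviate. ✗
Opportunistic: no pledge gives 105 − 0 = 105; pledge gives 459 − 521 = -62. No deviation. ✓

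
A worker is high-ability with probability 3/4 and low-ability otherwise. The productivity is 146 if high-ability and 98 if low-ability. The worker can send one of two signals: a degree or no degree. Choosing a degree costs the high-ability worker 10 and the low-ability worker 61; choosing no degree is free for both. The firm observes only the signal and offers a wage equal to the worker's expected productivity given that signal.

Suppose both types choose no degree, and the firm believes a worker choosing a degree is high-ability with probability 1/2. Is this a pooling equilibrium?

Yes

At the pooled signal (no degree) the firm holds the prior 3/4 and pays 3/4·146 + 1/4·98 = 134. Off-path (degree) belief 1/2 gives 1/2·146 + 1/2·98 = 122.
High-ability: no degree gives 134 − 0 = 134; degree gives 122 − 10 = 112. Stays. ✓
Low-ability: no degree gives 134 − 0 = 134; degree gives 122 − 61 = 61. Stays. ✓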